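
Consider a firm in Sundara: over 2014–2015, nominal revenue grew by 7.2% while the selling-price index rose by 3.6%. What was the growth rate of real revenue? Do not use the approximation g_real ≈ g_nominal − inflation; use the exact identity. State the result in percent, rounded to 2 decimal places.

(1 + g_nom) = (1 + g_real)(1 + π), so g_real = 1.0720 / 1.0360 − 1 = 0.03475.

3.47%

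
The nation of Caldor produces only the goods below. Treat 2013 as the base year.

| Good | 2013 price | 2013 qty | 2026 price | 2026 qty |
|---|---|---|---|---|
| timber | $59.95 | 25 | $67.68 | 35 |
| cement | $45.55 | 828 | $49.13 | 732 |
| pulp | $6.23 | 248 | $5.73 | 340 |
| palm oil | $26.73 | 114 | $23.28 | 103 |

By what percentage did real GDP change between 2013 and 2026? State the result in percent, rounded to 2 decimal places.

Real GDP 2013 = Nominal GDP 2013 = 59.95·25 + 45.55·828 + 6.23·248 + 26.73·114 = 43806.41.
Real GDP 2026 (at 2013 prices) = 59.95·35 + 45.55·732 + 6.23·340 + 26.73·103 = 40312.24.
Real growth = 40312.24/43806.41 − 1 = -0.0798.

-7.98%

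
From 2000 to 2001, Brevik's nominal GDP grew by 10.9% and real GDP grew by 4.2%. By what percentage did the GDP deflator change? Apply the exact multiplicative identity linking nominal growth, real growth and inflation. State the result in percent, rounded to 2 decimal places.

6.43%

(1 + g_nom) = (1 + g_real)(1 + π), so π = 1.1090 / 1.0420 − 1 = 0.06430.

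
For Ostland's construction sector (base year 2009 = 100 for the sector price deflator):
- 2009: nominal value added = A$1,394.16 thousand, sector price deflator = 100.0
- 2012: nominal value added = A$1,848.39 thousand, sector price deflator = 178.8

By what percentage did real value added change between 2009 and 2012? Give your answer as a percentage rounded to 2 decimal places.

-25.85%

Deflate each year: 2009 → 1394.16/1.000 = 1394.16; 2012 → 1848.39/1.788 = 1033.78.
So real value added changed by 1033.78/1394.16 − 1 = -0.2585, i.e. -25.85%.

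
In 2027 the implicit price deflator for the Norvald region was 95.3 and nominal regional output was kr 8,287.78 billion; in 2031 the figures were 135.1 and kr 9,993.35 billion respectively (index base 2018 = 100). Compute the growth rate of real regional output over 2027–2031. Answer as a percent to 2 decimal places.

Real regional output 2027 = 8287.78 / 0.953 = 8696.52.
Real regional output 2031 = 9993.35 / 1.351 = 7397.00.
Real growth = 7397.00 / 8696.52 − 1 = -0.1494.

-14.94%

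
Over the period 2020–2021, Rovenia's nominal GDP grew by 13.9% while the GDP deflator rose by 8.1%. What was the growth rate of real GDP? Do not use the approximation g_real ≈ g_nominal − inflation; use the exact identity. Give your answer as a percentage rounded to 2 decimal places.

5.37%

(1 + g_nom) = (1 + g_real)(1 + π), so g_real = 1.1390 / 1.0810 − 1 = 0.05365.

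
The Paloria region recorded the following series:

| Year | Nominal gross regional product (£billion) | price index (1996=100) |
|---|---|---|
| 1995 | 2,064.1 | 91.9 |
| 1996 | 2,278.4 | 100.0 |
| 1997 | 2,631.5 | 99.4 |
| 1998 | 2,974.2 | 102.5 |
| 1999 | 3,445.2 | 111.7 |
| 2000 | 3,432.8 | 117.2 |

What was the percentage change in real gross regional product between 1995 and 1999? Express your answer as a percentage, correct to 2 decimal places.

37.32%

Real gross regional product 1995 = 2064.1/0.919 = 2246.03.
Real gross regional product 1999 = 3445.2/1.117 = 3084.33.
Change = 3084.33/2246.03 − 1 = 0.3732.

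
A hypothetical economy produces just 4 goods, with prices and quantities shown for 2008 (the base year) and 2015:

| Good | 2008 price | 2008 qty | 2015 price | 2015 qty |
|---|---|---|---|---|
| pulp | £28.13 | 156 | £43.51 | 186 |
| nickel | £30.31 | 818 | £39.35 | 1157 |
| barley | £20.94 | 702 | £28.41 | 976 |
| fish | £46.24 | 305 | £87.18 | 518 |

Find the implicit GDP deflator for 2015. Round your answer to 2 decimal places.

Nominal GDP 2015 = 43.51·186 + 39.35·1157 + 28.41·976 + 87.18·518 = 126508.21.
Real GDP 2015 (at 2008 prices) = 28.13·186 + 30.31·1157 + 20.94·976 + 46.24·518 = 84690.61.
Deflator = Nominal/Real × 100 = 126508.21/84690.61 × 100 = 149.377.

149.38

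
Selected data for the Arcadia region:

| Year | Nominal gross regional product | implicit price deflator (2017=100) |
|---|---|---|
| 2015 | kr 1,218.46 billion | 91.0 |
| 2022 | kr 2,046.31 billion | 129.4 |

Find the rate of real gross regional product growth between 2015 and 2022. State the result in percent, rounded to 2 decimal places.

Deflate each year: 2015 → 1218.46/0.910 = 1338.97; 2022 → 2046.31/1.294 = 1581.38.
So real gross regional product changed by 1581.38/1338.97 − 1 = 0.1810, i.e. 18.10%.

18.10%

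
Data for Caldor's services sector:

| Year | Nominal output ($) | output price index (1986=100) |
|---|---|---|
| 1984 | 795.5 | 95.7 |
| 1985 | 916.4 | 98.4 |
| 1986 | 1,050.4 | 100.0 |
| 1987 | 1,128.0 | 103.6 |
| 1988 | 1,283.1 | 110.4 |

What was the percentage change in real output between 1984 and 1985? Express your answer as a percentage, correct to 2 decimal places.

12.04%

Real output 1984 = 795.5/0.957 = 831.24.
Real output 1985 = 916.4/0.984 = 931.30.
Change = 931.30/831.24 − 1 = 0.1204.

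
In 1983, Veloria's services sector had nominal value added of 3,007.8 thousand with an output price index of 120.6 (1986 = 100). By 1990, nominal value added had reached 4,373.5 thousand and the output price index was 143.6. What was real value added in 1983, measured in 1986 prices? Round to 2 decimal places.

2,494.03 thousand

Real value added = Nominal / (output price index/100) = 3007.8 / 1.206 = 2494.03.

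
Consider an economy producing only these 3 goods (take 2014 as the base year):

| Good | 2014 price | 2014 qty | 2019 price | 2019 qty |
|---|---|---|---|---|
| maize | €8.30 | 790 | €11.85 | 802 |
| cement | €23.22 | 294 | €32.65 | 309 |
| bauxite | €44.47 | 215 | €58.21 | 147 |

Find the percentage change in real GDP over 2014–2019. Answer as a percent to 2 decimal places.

-11.23%

Real GDP 2014 = Nominal GDP 2014 = 8.30·790 + 23.22·294 + 44.47·215 = 22944.73.
Real GDP 2019 (at 2014 prices) = 8.30·802 + 23.22·309 + 44.47·147 = 20368.67.
Real growth = 20368.67/22944.73 − 1 = -0.1123.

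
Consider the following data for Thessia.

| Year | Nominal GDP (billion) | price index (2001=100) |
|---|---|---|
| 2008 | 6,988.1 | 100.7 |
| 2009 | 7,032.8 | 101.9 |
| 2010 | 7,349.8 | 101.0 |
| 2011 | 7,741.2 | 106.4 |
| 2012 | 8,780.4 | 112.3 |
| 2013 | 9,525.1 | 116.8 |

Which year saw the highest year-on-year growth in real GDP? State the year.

2009: real = 7032.8/1.019 = 6901.67; growth vs 2008 (6939.52) = -0.55%.
2010: real = 7349.8/1.010 = 7277.03; growth vs 2009 (6901.67) = 5.44%.
2011: real = 7741.2/1.064 = 7275.56; growth vs 2010 (7277.03) = -0.02%.
2012: real = 8780.4/1.123 = 7818.70; growth vs 2011 (7275.56) = 7.47%.
2013: real = 9525.1/1.168 = 8155.05; growth vs 2012 (7818.70) = 4.30%.

2012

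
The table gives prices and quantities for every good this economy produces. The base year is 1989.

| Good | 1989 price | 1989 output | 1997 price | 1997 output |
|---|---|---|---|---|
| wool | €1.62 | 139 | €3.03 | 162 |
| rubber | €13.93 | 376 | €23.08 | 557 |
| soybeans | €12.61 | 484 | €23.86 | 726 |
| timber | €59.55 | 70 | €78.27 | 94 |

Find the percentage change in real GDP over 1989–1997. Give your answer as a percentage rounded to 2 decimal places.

Real GDP 1989 = Nominal GDP 1989 = 1.62·139 + 13.93·376 + 12.61·484 + 59.55·70 = 15734.60.
Real GDP 1997 (at 1989 prices) = 1.62·162 + 13.93·557 + 12.61·726 + 59.55·94 = 22774.01.
Real growth = 22774.01/15734.60 − 1 = 0.4474.

44.74%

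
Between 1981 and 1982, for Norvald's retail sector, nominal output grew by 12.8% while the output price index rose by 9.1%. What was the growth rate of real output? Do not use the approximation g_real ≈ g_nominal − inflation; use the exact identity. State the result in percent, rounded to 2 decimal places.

(1 + g_nom) = (1 + g_real)(1 + π), so g_real = 1.1280 / 1.0910 − 1 = 0.03391.

3.39%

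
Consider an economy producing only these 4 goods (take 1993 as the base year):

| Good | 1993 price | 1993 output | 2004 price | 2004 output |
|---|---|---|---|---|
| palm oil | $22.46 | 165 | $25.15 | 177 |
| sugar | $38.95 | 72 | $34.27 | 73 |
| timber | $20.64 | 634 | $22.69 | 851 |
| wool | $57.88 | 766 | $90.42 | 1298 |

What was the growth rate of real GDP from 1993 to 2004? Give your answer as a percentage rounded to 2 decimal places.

Real GDP 1993 = Nominal GDP 1993 = 22.46·165 + 38.95·72 + 20.64·634 + 57.88·766 = 63932.14.
Real GDP 2004 (at 1993 prices) = 22.46·177 + 38.95·73 + 20.64·851 + 57.88·1298 = 99511.65.
Real growth = 99511.65/63932.14 − 1 = 0.5565.

55.65%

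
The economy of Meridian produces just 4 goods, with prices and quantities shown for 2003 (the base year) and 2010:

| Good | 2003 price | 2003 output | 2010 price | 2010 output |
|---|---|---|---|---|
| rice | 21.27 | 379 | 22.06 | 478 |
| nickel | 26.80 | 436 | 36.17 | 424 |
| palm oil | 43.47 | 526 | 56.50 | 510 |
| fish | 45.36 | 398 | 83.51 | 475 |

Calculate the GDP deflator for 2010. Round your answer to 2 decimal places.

144.63

Nominal GDP 2010 = 22.06·478 + 36.17·424 + 56.50·510 + 83.51·475 = 94363.01.
Real GDP 2010 (at 2003 prices) = 21.27·478 + 26.80·424 + 43.47·510 + 45.36·475 = 65245.96.
Deflator = Nominal/Real × 100 = 94363.01/65245.96 × 100 = 144.627.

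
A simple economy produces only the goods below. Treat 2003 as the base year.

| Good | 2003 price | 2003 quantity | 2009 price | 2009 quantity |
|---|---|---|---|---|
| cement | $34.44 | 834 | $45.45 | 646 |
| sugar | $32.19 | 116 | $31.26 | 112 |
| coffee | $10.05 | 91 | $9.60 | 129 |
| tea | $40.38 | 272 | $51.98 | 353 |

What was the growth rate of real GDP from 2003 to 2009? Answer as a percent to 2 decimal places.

-6.65%

Real GDP 2003 = Nominal GDP 2003 = 34.44·834 + 32.19·116 + 10.05·91 + 40.38·272 = 44354.91.
Real GDP 2009 (at 2003 prices) = 34.44·646 + 32.19·112 + 10.05·129 + 40.38·353 = 41404.11.
Real growth = 41404.11/44354.91 − 1 = -0.0665.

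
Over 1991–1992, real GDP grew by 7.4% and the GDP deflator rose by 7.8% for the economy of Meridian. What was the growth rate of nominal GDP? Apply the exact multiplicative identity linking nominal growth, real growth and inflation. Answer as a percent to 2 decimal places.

15.78%

(1 + g_nom) = (1 + g_real)(1 + π) = 1.0740 × 1.0780 = 1.15777.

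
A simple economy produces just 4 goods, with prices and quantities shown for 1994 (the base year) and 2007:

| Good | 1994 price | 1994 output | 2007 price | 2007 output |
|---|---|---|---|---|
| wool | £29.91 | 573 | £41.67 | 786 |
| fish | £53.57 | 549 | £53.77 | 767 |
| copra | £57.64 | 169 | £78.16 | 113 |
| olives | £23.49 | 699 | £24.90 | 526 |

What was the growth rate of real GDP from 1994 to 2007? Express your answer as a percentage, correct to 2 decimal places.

14.80%

Real GDP 1994 = Nominal GDP 1994 = 29.91·573 + 53.57·549 + 57.64·169 + 23.49·699 = 72709.03.
Real GDP 2007 (at 1994 prices) = 29.91·786 + 53.57·767 + 57.64·113 + 23.49·526 = 83466.51.
Real growth = 83466.51/72709.03 − 1 = 0.1480.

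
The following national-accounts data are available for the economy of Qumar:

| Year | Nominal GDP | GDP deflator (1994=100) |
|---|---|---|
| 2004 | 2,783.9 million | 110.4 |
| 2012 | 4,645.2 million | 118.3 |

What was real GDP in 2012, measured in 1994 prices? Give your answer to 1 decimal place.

3,926.6 million

Real GDP = Nominal / (GDP deflator/100) = 4645.2 / 1.183 = 3926.63.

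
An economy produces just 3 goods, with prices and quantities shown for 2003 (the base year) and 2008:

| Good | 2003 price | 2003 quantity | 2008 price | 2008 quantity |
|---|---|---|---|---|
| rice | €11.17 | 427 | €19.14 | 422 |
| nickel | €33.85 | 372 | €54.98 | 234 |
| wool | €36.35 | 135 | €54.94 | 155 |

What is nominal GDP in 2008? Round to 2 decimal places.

€29458.10

Nominal GDP 2008 = Σ (p_2008 × q_2008) = 19.14·422 + 54.98·234 + 54.94·155 = 29458.10.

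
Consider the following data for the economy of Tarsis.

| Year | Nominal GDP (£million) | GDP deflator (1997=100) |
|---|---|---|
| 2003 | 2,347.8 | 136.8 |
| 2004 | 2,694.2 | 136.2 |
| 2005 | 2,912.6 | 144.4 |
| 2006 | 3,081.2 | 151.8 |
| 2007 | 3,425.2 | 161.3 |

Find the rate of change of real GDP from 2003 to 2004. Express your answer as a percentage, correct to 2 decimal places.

Real GDP 2003 = 2347.8/1.368 = 1716.23.
Real GDP 2004 = 2694.2/1.362 = 1978.12.
Change = 1978.12/1716.23 − 1 = 0.1526.

15.26%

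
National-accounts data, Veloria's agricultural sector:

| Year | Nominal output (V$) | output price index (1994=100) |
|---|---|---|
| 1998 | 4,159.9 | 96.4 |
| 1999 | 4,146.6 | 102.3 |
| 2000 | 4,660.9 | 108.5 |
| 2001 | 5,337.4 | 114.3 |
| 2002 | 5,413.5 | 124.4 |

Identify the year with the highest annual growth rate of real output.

1999: real = 4146.6/1.023 = 4053.37; growth vs 1998 (4315.25) = -6.07%.
2000: real = 4660.9/1.085 = 4295.76; growth vs 1999 (4053.37) = 5.98%.
2001: real = 5337.4/1.143 = 4669.64; growth vs 2000 (4295.76) = 8.70%.
2002: real = 5413.5/1.244 = 4351.69; growth vs 2001 (4669.64) = -6.81%.

2001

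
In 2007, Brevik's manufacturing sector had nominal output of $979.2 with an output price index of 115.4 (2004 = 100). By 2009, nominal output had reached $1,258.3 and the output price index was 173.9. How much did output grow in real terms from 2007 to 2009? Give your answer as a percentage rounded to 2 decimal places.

-14.73%

Deflate each year: 2007 → 979.2/1.154 = 848.53; 2009 → 1258.3/1.739 = 723.58.
So real output changed by 723.58/848.53 − 1 = -0.1473, i.e. -14.73%.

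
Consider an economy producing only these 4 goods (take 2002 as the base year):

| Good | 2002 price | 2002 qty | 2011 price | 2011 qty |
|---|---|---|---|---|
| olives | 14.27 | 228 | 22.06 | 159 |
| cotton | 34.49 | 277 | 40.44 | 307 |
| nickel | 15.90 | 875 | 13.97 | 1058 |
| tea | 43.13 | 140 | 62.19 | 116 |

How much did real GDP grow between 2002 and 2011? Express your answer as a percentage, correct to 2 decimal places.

Real GDP 2002 = Nominal GDP 2002 = 14.27·228 + 34.49·277 + 15.90·875 + 43.13·140 = 32757.99.
Real GDP 2011 (at 2002 prices) = 14.27·159 + 34.49·307 + 15.90·1058 + 43.13·116 = 34682.64.
Real growth = 34682.64/32757.99 − 1 = 0.0588.

5.88%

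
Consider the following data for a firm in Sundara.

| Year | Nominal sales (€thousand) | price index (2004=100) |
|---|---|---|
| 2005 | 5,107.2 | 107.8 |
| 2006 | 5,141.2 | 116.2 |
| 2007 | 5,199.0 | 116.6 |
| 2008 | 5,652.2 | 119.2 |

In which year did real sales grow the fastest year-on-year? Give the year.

2006: real = 5141.2/1.162 = 4424.44; growth vs 2005 (4737.66) = -6.61%.
2007: real = 5199.0/1.166 = 4458.83; growth vs 2006 (4424.44) = 0.78%.
2008: real = 5652.2/1.192 = 4741.78; growth vs 2007 (4458.83) = 6.35%.

2008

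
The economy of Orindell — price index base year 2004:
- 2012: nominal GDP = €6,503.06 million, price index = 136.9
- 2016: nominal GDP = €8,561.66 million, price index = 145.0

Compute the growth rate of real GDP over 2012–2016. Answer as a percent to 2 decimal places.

Deflate each year: 2012 → 6503.06/1.369 = 4750.23; 2016 → 8561.66/1.450 = 5904.59.
So real GDP changed by 5904.59/4750.23 − 1 = 0.2430, i.e. 24.30%.

24.30%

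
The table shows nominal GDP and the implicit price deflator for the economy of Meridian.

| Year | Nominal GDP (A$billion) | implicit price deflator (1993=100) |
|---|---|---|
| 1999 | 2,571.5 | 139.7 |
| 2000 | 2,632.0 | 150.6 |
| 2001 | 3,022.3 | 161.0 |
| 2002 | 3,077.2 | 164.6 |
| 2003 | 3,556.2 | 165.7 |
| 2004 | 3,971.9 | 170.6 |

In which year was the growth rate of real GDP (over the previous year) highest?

2003

2000: real = 2632.0/1.506 = 1747.68; growth vs 1999 (1840.73) = -5.06%.
2001: real = 3022.3/1.610 = 1877.20; growth vs 2000 (1747.68) = 7.41%.
2002: real = 3077.2/1.646 = 1869.50; growth vs 2001 (1877.20) = -0.41%.
2003: real = 3556.2/1.657 = 2146.17; growth vs 2002 (1869.50) = 14.80%.
2004: real = 3971.9/1.706 = 2328.19; growth vs 2003 (2146.17) = 8.48%.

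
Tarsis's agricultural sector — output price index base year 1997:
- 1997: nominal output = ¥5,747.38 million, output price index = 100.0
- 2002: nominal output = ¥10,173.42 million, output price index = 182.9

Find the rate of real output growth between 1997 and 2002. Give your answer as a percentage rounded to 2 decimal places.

Deflate each year: 1997 → 5747.38/1.000 = 5747.38; 2002 → 10173.42/1.829 = 5562.29.
So real output changed by 5562.29/5747.38 − 1 = -0.0322, i.e. -3.22%.

-3.22%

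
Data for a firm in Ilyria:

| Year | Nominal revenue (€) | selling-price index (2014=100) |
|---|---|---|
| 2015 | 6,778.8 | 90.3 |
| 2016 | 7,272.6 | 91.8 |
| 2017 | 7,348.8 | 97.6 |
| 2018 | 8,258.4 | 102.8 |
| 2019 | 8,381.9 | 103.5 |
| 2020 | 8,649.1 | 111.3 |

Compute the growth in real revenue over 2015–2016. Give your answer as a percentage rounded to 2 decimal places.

Real revenue 2015 = 6778.8/0.903 = 7506.98.
Real revenue 2016 = 7272.6/0.918 = 7922.22.
Change = 7922.22/7506.98 − 1 = 0.0553.

5.53%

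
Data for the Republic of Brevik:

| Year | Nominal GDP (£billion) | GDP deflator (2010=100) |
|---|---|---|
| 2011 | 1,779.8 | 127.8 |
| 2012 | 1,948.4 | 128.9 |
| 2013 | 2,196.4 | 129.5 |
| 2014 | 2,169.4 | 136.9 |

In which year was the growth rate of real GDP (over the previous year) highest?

2013

2012: real = 1948.4/1.289 = 1511.56; growth vs 2011 (1392.64) = 8.54%.
2013: real = 2196.4/1.295 = 1696.06; growth vs 2012 (1511.56) = 12.21%.
2014: real = 2169.4/1.369 = 1584.66; growth vs 2013 (1696.06) = -6.57%.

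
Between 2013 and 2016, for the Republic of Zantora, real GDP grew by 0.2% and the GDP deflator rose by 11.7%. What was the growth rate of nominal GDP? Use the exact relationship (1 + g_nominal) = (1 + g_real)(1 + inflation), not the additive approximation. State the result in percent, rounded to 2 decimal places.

11.92%

(1 + g_nom) = (1 + g_real)(1 + π) = 1.0020 × 1.1170 = 1.11923.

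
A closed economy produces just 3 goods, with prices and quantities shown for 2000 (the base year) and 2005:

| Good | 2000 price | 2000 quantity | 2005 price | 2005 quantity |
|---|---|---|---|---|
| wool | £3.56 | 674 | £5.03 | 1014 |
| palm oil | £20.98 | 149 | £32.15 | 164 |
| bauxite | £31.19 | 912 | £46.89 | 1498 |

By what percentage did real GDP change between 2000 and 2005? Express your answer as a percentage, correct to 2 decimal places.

58.29%

Real GDP 2000 = Nominal GDP 2000 = 3.56·674 + 20.98·149 + 31.19·912 = 33970.74.
Real GDP 2005 (at 2000 prices) = 3.56·1014 + 20.98·164 + 31.19·1498 = 53773.18.
Real growth = 53773.18/33970.74 − 1 = 0.5829.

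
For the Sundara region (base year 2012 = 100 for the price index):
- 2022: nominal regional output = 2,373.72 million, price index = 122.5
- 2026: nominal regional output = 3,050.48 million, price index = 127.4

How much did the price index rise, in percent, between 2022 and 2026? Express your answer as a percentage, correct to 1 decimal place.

Price-level change = 127.4 / 122.5 − 1 = 0.0400.

4.0%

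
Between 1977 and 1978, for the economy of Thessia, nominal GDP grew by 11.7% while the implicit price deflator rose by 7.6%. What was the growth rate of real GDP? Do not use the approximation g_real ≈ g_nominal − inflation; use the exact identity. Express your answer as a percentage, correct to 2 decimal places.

(1 + g_nom) = (1 + g_real)(1 + π), so g_real = 1.1170 / 1.0760 − 1 = 0.03810.

3.81%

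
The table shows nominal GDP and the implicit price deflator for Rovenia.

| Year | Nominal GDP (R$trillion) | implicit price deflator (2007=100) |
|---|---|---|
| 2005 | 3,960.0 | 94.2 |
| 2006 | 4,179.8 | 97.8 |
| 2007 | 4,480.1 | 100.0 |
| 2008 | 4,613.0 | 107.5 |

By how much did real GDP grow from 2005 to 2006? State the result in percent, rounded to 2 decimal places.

1.67%

Real GDP 2005 = 3960.0/0.942 = 4203.82.
Real GDP 2006 = 4179.8/0.978 = 4273.82.
Change = 4273.82/4203.82 − 1 = 0.0167.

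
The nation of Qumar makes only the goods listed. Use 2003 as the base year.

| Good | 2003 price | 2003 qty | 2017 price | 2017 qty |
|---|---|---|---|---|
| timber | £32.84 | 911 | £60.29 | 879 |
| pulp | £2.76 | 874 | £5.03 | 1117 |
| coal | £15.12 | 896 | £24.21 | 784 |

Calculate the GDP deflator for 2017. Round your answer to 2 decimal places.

177.14

Nominal GDP 2017 = 60.29·879 + 5.03·1117 + 24.21·784 = 77594.06.
Real GDP 2017 (at 2003 prices) = 32.84·879 + 2.76·1117 + 15.12·784 = 43803.36.
Deflator = Nominal/Real × 100 = 77594.06/43803.36 × 100 = 177.142.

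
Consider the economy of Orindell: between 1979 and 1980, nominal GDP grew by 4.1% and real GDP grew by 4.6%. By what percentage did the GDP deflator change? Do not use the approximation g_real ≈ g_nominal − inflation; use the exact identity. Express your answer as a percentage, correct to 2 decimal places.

-0.48%

(1 + g_nom) = (1 + g_real)(1 + π), so π = 1.0410 / 1.0460 − 1 = -0.00478.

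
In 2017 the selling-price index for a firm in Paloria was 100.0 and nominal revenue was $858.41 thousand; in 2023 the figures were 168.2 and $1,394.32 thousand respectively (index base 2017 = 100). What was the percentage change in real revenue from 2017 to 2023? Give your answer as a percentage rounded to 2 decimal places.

-3.43%

Deflate each year: 2017 → 858.41/1.000 = 858.41; 2023 → 1394.32/1.682 = 828.97.
So real revenue changed by 828.97/858.41 − 1 = -0.0343, i.e. -3.43%.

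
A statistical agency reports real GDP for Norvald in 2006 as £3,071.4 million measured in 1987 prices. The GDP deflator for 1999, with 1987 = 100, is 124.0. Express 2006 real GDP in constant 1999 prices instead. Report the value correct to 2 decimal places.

£3,808.54 million

Real GDP in 1999 prices = Real GDP in 1987 prices × (P_1999/P_1987) = 3071.4 × 1.240 = 3808.54.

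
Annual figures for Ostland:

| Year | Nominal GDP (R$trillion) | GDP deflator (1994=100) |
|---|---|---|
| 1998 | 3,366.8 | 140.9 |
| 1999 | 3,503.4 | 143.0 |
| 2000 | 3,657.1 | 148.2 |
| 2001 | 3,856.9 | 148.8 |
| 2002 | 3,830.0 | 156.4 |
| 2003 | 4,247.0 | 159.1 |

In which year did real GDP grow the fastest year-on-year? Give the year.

2003

1999: real = 3503.4/1.430 = 2449.93; growth vs 1998 (2389.50) = 2.53%.
2000: real = 3657.1/1.482 = 2467.68; growth vs 1999 (2449.93) = 0.72%.
2001: real = 3856.9/1.488 = 2592.00; growth vs 2000 (2467.68) = 5.04%.
2002: real = 3830.0/1.564 = 2448.85; growth vs 2001 (2592.00) = -5.52%.
2003: real = 4247.0/1.591 = 2669.39; growth vs 2002 (2448.85) = 9.01%.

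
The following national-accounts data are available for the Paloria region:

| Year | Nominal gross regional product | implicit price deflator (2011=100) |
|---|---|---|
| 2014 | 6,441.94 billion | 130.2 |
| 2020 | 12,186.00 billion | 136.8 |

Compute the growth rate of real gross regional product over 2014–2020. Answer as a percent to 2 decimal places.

80.04%

Real gross regional product 2014 = 6441.94 / 1.302 = 4947.73.
Real gross regional product 2020 = 12186.00 / 1.368 = 8907.89.
Real growth = 8907.89 / 4947.73 − 1 = 0.8004.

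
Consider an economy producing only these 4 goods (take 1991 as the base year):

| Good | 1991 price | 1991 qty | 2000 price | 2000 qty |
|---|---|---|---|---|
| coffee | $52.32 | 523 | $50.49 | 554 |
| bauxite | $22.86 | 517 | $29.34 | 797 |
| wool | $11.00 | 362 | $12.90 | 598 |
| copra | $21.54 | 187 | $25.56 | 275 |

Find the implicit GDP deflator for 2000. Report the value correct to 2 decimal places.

110.71

Nominal GDP 2000 = 50.49·554 + 29.34·797 + 12.90·598 + 25.56·275 = 66098.64.
Real GDP 2000 (at 1991 prices) = 52.32·554 + 22.86·797 + 11.00·598 + 21.54·275 = 59706.20.
Deflator = Nominal/Real × 100 = 66098.64/59706.20 × 100 = 110.706.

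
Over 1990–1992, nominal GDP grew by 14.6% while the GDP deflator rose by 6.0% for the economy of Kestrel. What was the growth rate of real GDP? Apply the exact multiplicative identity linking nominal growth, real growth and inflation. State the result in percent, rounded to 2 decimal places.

(1 + g_nom) = (1 + g_real)(1 + π), so g_real = 1.1460 / 1.0600 − 1 = 0.08113.

8.11%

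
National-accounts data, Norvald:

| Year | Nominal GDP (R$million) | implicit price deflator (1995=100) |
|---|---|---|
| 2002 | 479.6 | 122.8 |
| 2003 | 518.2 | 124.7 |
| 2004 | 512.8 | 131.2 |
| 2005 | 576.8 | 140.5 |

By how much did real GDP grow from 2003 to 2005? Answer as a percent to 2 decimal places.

Real GDP 2003 = 518.2/1.247 = 415.56.
Real GDP 2005 = 576.8/1.405 = 410.53.
Change = 410.53/415.56 − 1 = -0.0121.

-1.21%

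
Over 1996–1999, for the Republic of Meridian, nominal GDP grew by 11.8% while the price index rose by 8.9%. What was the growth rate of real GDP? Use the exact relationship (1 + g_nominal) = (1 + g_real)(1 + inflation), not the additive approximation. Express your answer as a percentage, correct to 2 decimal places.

2.66%

(1 + g_nom) = (1 + g_real)(1 + π), so g_real = 1.1180 / 1.0890 − 1 = 0.02663.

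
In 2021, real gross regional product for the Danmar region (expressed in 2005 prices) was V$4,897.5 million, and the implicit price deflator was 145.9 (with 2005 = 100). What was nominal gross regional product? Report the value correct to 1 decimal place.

V$7,145.5 million

Nominal gross regional product = Real × (implicit price deflator/100) = 4897.5 × 1.459 = 7145.45.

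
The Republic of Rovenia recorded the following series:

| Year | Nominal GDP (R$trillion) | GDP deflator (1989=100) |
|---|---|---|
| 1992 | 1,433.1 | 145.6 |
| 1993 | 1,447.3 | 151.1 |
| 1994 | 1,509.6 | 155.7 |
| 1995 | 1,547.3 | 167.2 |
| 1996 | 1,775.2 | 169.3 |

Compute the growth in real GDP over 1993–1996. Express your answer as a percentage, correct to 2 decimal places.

9.47%

Real GDP 1993 = 1447.3/1.511 = 957.84.
Real GDP 1996 = 1775.2/1.693 = 1048.55.
Change = 1048.55/957.84 − 1 = 0.0947.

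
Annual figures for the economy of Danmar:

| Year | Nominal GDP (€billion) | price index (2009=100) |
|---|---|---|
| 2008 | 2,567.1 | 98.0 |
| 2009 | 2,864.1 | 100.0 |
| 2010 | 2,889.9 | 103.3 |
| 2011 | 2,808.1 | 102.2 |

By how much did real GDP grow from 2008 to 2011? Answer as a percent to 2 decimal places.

4.89%

Real GDP 2008 = 2567.1/0.980 = 2619.49.
Real GDP 2011 = 2808.1/1.022 = 2747.65.
Change = 2747.65/2619.49 − 1 = 0.0489.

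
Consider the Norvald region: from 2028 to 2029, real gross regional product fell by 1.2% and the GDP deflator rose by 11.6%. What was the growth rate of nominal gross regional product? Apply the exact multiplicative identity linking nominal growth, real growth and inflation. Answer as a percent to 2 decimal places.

(1 + g_nom) = (1 + g_real)(1 + π) = 0.9880 × 1.1160 = 1.10261.

10.26%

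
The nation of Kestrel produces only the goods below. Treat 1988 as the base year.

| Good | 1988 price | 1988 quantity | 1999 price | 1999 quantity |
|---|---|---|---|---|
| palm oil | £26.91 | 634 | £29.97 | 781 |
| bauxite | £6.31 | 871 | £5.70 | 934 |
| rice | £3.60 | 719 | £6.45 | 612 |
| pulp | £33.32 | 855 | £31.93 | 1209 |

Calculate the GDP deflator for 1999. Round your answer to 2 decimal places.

102.71

Nominal GDP 1999 = 29.97·781 + 5.70·934 + 6.45·612 + 31.93·1209 = 71281.14.
Real GDP 1999 (at 1988 prices) = 26.91·781 + 6.31·934 + 3.60·612 + 33.32·1209 = 69397.33.
Deflator = Nominal/Real × 100 = 71281.14/69397.33 × 100 = 102.715.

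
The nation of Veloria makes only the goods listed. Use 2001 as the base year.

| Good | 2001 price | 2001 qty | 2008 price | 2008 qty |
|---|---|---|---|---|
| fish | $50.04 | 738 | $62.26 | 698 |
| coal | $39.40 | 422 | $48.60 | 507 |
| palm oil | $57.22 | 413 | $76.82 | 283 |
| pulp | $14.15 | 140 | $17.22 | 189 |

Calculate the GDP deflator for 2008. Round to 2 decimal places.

126.19

Nominal GDP 2008 = 62.26·698 + 48.60·507 + 76.82·283 + 17.22·189 = 93092.32.
Real GDP 2008 (at 2001 prices) = 50.04·698 + 39.40·507 + 57.22·283 + 14.15·189 = 73771.33.
Deflator = Nominal/Real × 100 = 93092.32/73771.33 × 100 = 126.190.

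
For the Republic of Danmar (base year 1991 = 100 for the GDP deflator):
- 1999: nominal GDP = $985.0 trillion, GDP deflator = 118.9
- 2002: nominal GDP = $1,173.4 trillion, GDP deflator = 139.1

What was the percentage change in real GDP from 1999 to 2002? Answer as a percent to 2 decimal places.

Deflate each year: 1999 → 985.0/1.189 = 828.43; 2002 → 1173.4/1.391 = 843.57.
So real GDP changed by 843.57/828.43 − 1 = 0.0183, i.e. 1.83%.

1.83%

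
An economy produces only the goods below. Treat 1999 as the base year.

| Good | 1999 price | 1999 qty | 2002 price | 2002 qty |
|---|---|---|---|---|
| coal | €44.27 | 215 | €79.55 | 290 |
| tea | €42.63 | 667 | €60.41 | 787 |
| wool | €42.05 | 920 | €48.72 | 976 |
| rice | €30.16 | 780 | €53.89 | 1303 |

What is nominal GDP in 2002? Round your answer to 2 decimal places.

Nominal GDP 2002 = Σ (p_2002 × q_2002) = 79.55·290 + 60.41·787 + 48.72·976 + 53.89·1303 = 188381.56.

€188381.56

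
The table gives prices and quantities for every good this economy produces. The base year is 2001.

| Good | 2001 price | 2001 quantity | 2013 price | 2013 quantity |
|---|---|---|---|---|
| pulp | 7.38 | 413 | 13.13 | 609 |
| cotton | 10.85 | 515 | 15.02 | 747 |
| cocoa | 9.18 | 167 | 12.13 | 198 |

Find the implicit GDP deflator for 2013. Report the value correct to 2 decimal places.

149.95

Nominal GDP 2013 = 13.13·609 + 15.02·747 + 12.13·198 = 21617.85.
Real GDP 2013 (at 2001 prices) = 7.38·609 + 10.85·747 + 9.18·198 = 14417.01.
Deflator = Nominal/Real × 100 = 21617.85/14417.01 × 100 = 149.947.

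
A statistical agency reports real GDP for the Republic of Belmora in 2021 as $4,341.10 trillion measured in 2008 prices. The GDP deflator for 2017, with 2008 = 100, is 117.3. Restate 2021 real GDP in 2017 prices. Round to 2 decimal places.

$5,092.11 trillion

Real GDP in 2017 prices = Real GDP in 2008 prices × (P_2017/P_2008) = 4341.10 × 1.173 = 5092.11.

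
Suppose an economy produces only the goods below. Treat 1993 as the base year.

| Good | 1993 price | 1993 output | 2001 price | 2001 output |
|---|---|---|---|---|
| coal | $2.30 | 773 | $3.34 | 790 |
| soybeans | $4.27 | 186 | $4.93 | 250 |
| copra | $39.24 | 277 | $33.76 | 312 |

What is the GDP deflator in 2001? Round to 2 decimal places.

Nominal GDP 2001 = 3.34·790 + 4.93·250 + 33.76·312 = 14404.22.
Real GDP 2001 (at 1993 prices) = 2.30·790 + 4.27·250 + 39.24·312 = 15127.38.
Deflator = Nominal/Real × 100 = 14404.22/15127.38 × 100 = 95.220.

95.22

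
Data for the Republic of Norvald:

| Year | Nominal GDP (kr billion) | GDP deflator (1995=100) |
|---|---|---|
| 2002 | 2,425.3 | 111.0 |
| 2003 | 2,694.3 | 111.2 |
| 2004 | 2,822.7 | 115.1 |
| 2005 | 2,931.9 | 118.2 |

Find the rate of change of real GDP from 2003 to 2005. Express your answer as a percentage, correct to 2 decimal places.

2.37%

Real GDP 2003 = 2694.3/1.112 = 2422.93.
Real GDP 2005 = 2931.9/1.182 = 2480.46.
Change = 2480.46/2422.93 − 1 = 0.0237.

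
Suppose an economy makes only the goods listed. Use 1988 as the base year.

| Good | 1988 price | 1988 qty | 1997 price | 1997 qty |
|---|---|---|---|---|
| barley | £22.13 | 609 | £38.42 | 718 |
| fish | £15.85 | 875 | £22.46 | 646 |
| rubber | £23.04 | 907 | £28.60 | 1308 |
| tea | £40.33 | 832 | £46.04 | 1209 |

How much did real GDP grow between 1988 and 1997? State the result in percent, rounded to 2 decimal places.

28.39%

Real GDP 1988 = Nominal GDP 1988 = 22.13·609 + 15.85·875 + 23.04·907 + 40.33·832 = 81797.76.
Real GDP 1997 (at 1988 prices) = 22.13·718 + 15.85·646 + 23.04·1308 + 40.33·1209 = 105023.73.
Real growth = 105023.73/81797.76 − 1 = 0.2839.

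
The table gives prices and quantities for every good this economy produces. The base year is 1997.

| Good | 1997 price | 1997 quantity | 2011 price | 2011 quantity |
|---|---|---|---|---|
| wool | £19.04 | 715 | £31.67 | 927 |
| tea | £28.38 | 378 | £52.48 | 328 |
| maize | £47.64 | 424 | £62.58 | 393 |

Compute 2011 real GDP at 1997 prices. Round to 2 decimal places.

Real GDP 2011 = Σ (p_1997 × q_2011) = 19.04·927 + 28.38·328 + 47.64·393 = 45681.24.

£45681.24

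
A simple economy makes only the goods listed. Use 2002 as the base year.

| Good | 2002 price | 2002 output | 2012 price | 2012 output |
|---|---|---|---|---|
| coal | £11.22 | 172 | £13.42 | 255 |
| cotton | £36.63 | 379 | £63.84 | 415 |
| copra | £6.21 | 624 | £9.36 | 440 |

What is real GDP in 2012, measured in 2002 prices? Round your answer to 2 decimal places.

£20794.95

Real GDP 2012 = Σ (p_2002 × q_2012) = 11.22·255 + 36.63·415 + 6.21·440 = 20794.95.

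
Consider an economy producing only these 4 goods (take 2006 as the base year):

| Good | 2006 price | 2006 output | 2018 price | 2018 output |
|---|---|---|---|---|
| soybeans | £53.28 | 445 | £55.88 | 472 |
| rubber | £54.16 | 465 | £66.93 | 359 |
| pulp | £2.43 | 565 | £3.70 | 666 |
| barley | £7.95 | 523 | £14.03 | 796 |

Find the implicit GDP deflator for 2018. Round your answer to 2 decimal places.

Nominal GDP 2018 = 55.88·472 + 66.93·359 + 3.70·666 + 14.03·796 = 64035.31.
Real GDP 2018 (at 2006 prices) = 53.28·472 + 54.16·359 + 2.43·666 + 7.95·796 = 52538.18.
Deflator = Nominal/Real × 100 = 64035.31/52538.18 × 100 = 121.883.

121.88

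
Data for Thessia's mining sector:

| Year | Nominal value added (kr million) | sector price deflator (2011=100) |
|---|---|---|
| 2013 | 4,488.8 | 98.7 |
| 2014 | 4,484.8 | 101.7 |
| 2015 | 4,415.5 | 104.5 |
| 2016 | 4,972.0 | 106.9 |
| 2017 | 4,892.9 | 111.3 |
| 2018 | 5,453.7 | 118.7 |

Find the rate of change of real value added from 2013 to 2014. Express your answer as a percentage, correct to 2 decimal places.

-3.04%

Real value added 2013 = 4488.8/0.987 = 4547.92.
Real value added 2014 = 4484.8/1.017 = 4409.83.
Change = 4409.83/4547.92 − 1 = -0.0304.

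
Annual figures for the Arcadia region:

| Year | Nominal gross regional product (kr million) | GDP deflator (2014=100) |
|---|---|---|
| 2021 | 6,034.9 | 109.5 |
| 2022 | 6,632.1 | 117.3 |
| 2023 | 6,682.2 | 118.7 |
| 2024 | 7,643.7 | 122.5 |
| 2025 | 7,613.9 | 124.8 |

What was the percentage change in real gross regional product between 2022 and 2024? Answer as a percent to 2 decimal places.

10.36%

Real gross regional product 2022 = 6632.1/1.173 = 5653.96.
Real gross regional product 2024 = 7643.7/1.225 = 6239.76.
Change = 6239.76/5653.96 − 1 = 0.1036.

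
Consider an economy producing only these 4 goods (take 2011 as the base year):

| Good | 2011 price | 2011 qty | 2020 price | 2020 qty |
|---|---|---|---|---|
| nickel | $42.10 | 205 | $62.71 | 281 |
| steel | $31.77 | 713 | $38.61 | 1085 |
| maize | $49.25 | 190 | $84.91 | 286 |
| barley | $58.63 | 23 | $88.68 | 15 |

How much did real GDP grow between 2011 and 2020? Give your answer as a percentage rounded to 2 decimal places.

Real GDP 2011 = Nominal GDP 2011 = 42.10·205 + 31.77·713 + 49.25·190 + 58.63·23 = 41988.50.
Real GDP 2020 (at 2011 prices) = 42.10·281 + 31.77·1085 + 49.25·286 + 58.63·15 = 61265.50.
Real growth = 61265.50/41988.50 − 1 = 0.4591.

45.91%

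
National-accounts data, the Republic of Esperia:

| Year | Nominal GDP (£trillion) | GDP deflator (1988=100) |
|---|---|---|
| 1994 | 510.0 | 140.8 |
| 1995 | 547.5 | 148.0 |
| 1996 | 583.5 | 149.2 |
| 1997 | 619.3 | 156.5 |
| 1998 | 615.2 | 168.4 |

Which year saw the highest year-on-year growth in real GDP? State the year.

1995: real = 547.5/1.480 = 369.93; growth vs 1994 (362.22) = 2.13%.
1996: real = 583.5/1.492 = 391.09; growth vs 1995 (369.93) = 5.72%.
1997: real = 619.3/1.565 = 395.72; growth vs 1996 (391.09) = 1.18%.
1998: real = 615.2/1.684 = 365.32; growth vs 1997 (395.72) = -7.68%.

1996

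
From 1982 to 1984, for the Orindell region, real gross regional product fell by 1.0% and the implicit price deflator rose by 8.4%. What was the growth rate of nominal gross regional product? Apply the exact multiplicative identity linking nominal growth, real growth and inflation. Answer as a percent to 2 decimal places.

(1 + g_nom) = (1 + g_real)(1 + π) = 0.9900 × 1.0840 = 1.07316.

7.32%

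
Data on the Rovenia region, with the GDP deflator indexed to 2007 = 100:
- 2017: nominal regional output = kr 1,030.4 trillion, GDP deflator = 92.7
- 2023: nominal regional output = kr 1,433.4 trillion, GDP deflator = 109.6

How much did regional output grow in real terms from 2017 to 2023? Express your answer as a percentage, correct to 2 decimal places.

Deflate each year: 2017 → 1030.4/0.927 = 1111.54; 2023 → 1433.4/1.096 = 1307.85.
So real regional output changed by 1307.85/1111.54 − 1 = 0.1766, i.e. 17.66%.

17.66%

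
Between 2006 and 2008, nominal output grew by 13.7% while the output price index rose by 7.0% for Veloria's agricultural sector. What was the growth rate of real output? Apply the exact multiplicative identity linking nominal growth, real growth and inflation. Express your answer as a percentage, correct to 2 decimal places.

(1 + g_nom) = (1 + g_real)(1 + π), so g_real = 1.1370 / 1.0700 − 1 = 0.06262.

6.26%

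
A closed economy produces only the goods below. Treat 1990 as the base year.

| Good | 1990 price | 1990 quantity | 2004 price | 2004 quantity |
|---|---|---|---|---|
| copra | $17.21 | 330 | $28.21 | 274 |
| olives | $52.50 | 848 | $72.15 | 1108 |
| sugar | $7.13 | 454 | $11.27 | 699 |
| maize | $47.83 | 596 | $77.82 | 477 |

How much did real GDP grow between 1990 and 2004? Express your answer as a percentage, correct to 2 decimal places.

Real GDP 1990 = Nominal GDP 1990 = 17.21·330 + 52.50·848 + 7.13·454 + 47.83·596 = 81943.00.
Real GDP 2004 (at 1990 prices) = 17.21·274 + 52.50·1108 + 7.13·699 + 47.83·477 = 90684.32.
Real growth = 90684.32/81943.00 − 1 = 0.1067.

10.67%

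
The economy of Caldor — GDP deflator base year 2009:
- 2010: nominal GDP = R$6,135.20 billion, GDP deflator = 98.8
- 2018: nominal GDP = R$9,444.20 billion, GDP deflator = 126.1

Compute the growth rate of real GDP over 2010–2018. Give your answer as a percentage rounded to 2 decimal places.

20.61%

Real GDP 2010 = 6135.20 / 0.988 = 6209.72.
Real GDP 2018 = 9444.20 / 1.261 = 7489.45.
Real growth = 7489.45 / 6209.72 − 1 = 0.2061.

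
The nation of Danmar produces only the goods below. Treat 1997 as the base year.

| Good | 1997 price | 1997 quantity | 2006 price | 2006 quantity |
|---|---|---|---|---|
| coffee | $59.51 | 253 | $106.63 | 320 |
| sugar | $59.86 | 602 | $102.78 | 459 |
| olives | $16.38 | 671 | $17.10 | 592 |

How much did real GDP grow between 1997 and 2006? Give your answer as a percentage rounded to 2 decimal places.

Real GDP 1997 = Nominal GDP 1997 = 59.51·253 + 59.86·602 + 16.38·671 = 62082.73.
Real GDP 2006 (at 1997 prices) = 59.51·320 + 59.86·459 + 16.38·592 = 56215.90.
Real growth = 56215.90/62082.73 − 1 = -0.0945.

-9.45%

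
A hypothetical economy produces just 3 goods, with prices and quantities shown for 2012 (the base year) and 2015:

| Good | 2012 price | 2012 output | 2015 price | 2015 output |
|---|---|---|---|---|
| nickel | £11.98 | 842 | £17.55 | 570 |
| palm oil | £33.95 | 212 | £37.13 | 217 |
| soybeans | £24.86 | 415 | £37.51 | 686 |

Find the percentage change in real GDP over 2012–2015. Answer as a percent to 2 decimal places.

Real GDP 2012 = Nominal GDP 2012 = 11.98·842 + 33.95·212 + 24.86·415 = 27601.46.
Real GDP 2015 (at 2012 prices) = 11.98·570 + 33.95·217 + 24.86·686 = 31249.71.
Real growth = 31249.71/27601.46 − 1 = 0.1322.

13.22%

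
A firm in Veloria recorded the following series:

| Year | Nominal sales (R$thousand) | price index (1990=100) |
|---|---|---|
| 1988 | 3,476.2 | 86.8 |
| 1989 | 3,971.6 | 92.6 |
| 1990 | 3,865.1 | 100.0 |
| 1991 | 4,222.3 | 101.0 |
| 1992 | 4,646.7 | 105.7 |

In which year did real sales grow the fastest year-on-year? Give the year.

1991

1989: real = 3971.6/0.926 = 4288.98; growth vs 1988 (4004.84) = 7.09%.
1990: real = 3865.1/1.000 = 3865.10; growth vs 1989 (4288.98) = -9.88%.
1991: real = 4222.3/1.010 = 4180.50; growth vs 1990 (3865.10) = 8.16%.
1992: real = 4646.7/1.057 = 4396.12; growth vs 1991 (4180.50) = 5.16%.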